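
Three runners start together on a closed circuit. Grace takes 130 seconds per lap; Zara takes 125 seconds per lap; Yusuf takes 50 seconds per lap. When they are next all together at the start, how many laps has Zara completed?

They are all back at their starting positions together after one LCM of the periods.
130 = 2 × 5 × 13
125 = 5^3
50 = 2 × 5^2
LCM(130, 125, 50) = 2 × 5^3 × 13 = 3250.
Laps for period 125: 3250 / 125 = 26.

26 laps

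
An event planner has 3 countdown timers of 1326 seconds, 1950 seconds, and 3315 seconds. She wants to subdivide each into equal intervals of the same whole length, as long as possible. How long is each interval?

The interval must divide each timer length; the longest such is the gcd.
1326 = 2 × 3 × 13 × 17
1950 = 2 × 3 × 5^2 × 13
3315 = 3 × 5 × 13 × 17
gcd(1326, 1950, 3315) = 3 × 13 = 39.

39 seconds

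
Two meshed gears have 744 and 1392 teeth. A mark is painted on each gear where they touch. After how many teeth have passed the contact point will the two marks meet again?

We need the least common multiple of the intervals.
744 = 2^3 × 3 × 31
1392 = 2^4 × 3 × 29
LCM(744, 1392) = 2^4 × 3 × 29 × 31 = 43152.

43152 teeth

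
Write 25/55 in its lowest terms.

5/11

25 = 5^2
55 = 5 × 11
gcd(25, 55) = 5.
Divide numerator and denominator by 5: 25/55 = 5/11.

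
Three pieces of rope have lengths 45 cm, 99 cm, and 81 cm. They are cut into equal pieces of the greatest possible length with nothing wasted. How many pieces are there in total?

Piece length = gcd(45, 99, 81).
45 = 3^2 × 5
99 = 3^2 × 11
81 = 3^4
gcd(45, 99, 81) = 3^2 = 9.
Total pieces = 45/9 + 99/9 + 81/9 = 5 + 11 + 9 = 25.

25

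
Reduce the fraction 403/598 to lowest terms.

403 = 13 × 31
598 = 2 × 13 × 23
gcd(403, 598) = 13.
Divide numerator and denominator by 13: 403/598 = 31/46.

31/46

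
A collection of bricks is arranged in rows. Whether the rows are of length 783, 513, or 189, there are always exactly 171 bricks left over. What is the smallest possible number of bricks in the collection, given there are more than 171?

N − 171 must be a common multiple of 783, 513, and 189.
783 = 3^3 × 29
513 = 3^3 × 19
189 = 3^3 × 7
LCM(783, 513, 189) = 3^3 × 7 × 19 × 29 = 104139.
Smallest N > 171 is LCM + 171 = 104139 + 171 = 104310.

104310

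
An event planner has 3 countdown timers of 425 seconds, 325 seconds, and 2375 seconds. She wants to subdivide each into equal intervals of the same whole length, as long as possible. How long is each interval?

The interval must divide each timer length; the longest such is the gcd.
425 = 5^2 × 17
325 = 5^2 × 13
2375 = 5^3 × 19
gcd(425, 325, 2375) = 5^2 = 25.

25 seconds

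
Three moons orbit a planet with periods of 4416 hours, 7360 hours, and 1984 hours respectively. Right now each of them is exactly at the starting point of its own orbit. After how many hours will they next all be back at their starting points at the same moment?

They coincide at every common multiple of the periods; the first is the LCM.
4416 = 2^6 × 3 × 23
7360 = 2^6 × 5 × 23
1984 = 2^6 × 31
LCM(4416, 7360, 1984) = 2^6 × 3 × 5 × 23 × 31 = 684480.

684480 hours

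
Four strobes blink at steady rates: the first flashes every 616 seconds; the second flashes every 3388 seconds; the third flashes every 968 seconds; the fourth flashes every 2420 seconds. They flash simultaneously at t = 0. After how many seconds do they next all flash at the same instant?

33880 seconds

We need the least common multiple of the intervals.
616 = 2^3 × 7 × 11
3388 = 2^2 × 7 × 11^2
968 = 2^3 × 11^2
2420 = 2^2 × 5 × 11^2
LCM(616, 3388, 968, 2420) = 2^3 × 5 × 7 × 11^2 = 33880.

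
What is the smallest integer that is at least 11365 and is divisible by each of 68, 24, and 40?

12240

The integer must be a common multiple of 68, 24, and 40, so a multiple of their LCM.
68 = 2^2 × 17
24 = 2^3 × 3
40 = 2^3 × 5
LCM(68, 24, 40) = 2^3 × 3 × 5 × 17 = 2040.
Smallest multiple of 2040 that is ≥ 11365: ⌈11365/2040⌉ × 2040 = 6 × 2040 = 12240.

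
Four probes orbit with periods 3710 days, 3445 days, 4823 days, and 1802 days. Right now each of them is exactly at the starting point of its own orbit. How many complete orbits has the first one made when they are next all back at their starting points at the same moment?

221 orbits

All finish a whole number of cycles simultaneously at t = LCM of the periods.
3710 = 2 × 5 × 7 × 53
3445 = 5 × 13 × 53
4823 = 7 × 13 × 53
1802 = 2 × 17 × 53
LCM(3710, 3445, 4823, 1802) = 2 × 5 × 7 × 13 × 17 × 53 = 819910.
Orbits for period 3710: 819910 / 3710 = 221.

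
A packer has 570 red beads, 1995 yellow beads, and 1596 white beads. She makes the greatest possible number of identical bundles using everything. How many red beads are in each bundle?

10

Number of bundles = gcd(570, 1995, 1596).
570 = 2 × 3 × 5 × 19
1995 = 3 × 5 × 7 × 19
1596 = 2^2 × 3 × 7 × 19
gcd(570, 1995, 1596) = 3 × 19 = 57.
red beads per bundle = 570 / 57 = 10.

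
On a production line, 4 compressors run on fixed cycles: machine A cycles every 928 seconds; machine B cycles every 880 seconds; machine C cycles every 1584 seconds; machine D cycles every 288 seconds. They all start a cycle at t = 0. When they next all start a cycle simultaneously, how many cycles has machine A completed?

All finish a whole number of cycles simultaneously at t = LCM of the periods.
928 = 2^5 × 29
880 = 2^4 × 5 × 11
1584 = 2^4 × 3^2 × 11
288 = 2^5 × 3^2
LCM(928, 880, 1584, 288) = 2^5 × 3^2 × 5 × 11 × 29 = 459360.
Cycles for period 928: 459360 / 928 = 495.

495 cycles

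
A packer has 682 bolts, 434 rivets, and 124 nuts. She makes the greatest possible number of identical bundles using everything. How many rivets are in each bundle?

Number of bundles = gcd(682, 434, 124).
682 = 2 × 11 × 31
434 = 2 × 7 × 31
124 = 2^2 × 31
gcd(682, 434, 124) = 2 × 31 = 62.
rivets per bundle = 434 / 62 = 7.

7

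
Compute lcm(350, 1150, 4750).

764750

350 = 2 × 5^2 × 7
1150 = 2 × 5^2 × 23
4750 = 2 × 5^3 × 19
LCM(350, 1150, 4750) = 2 × 5^3 × 7 × 19 × 23 = 764750.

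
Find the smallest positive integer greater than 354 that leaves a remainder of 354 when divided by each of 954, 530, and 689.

N − 354 must be a common multiple of 954, 530, and 689.
954 = 2 × 3^2 × 53
530 = 2 × 5 × 53
689 = 13 × 53
LCM(954, 530, 689) = 2 × 3^2 × 5 × 13 × 53 = 62010.
Smallest N > 354 is LCM + 354 = 62010 + 354 = 62364.

62364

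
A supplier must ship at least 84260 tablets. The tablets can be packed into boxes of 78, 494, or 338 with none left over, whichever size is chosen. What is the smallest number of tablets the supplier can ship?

The number of tablets must be a common multiple of 78, 494, and 338, so a multiple of their LCM.
78 = 2 × 3 × 13
494 = 2 × 13 × 19
338 = 2 × 13^2
LCM(78, 494, 338) = 2 × 3 × 13^2 × 19 = 19266.
Smallest multiple of 19266 that is ≥ 84260: ⌈84260/19266⌉ × 19266 = 5 × 19266 = 96330.

96330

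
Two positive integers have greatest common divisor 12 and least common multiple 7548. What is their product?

90576

For any two positive integers, gcd × lcm = product = 12 × 7548 = 90576.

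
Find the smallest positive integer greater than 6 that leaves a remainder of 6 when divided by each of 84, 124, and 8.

N − 6 must be a common multiple of 84, 124, and 8.
84 = 2^2 × 3 × 7
124 = 2^2 × 31
8 = 2^3
LCM(84, 124, 8) = 2^3 × 3 × 7 × 31 = 5208.
Smallest N > 6 is LCM + 6 = 5208 + 6 = 5214.

5214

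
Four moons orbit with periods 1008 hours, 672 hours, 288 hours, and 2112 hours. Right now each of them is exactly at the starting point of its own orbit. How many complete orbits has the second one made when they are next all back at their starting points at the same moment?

They are all back at their starting positions together after one LCM of the periods.
1008 = 2^4 × 3^2 × 7
672 = 2^5 × 3 × 7
288 = 2^5 × 3^2
2112 = 2^6 × 3 × 11
LCM(1008, 672, 288, 2112) = 2^6 × 3^2 × 7 × 11 = 44352.
Orbits for period 672: 44352 / 672 = 66.

66 orbits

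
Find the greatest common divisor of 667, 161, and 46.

23

667 = 23 × 29
161 = 7 × 23
46 = 2 × 23
gcd(667, 161, 46) = 23.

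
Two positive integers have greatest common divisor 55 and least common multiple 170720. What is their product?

For any two positive integers, gcd × lcm = product = 55 × 170720 = 9389600.

9389600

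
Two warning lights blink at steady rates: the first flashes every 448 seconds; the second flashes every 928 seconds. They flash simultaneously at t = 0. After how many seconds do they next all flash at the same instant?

The first simultaneous occurrence is after LCM of the individual periods.
448 = 2^6 × 7
928 = 2^5 × 29
LCM(448, 928) = 2^6 × 7 × 29 = 12992.

12992 seconds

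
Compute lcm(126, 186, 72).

126 = 2 × 3^2 × 7
186 = 2 × 3 × 31
72 = 2^3 × 3^2
LCM(126, 186, 72) = 2^3 × 3^2 × 7 × 31 = 15624.

15624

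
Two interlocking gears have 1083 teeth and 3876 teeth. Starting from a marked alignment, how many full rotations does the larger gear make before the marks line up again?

19 rotations

The first common completion time is the LCM of the periods.
1083 = 3 × 19^2
3876 = 2^2 × 3 × 17 × 19
LCM(1083, 3876) = 2^2 × 3 × 17 × 19^2 = 73644.
Rotations for period 3876: 73644 / 3876 = 19.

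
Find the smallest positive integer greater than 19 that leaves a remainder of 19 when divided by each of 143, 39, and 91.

3022

N − 19 must be a common multiple of 143, 39, and 91.
143 = 11 × 13
39 = 3 × 13
91 = 7 × 13
LCM(143, 39, 91) = 3 × 7 × 11 × 13 = 3003.
Smallest N > 19 is LCM + 19 = 3003 + 19 = 3022.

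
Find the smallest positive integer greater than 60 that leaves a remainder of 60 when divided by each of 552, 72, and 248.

51396

N − 60 must be a common multiple of 552, 72, and 248.
552 = 2^3 × 3 × 23
72 = 2^3 × 3^2
248 = 2^3 × 31
LCM(552, 72, 248) = 2^3 × 3^2 × 23 × 31 = 51336.
Smallest N > 60 is LCM + 60 = 51336 + 60 = 51396.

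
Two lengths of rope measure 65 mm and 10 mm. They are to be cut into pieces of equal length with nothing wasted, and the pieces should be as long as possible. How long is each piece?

5 mm

Each piece length must divide every original length, so the longest possible is gcd(65, 10).
65 = 5 × 13
10 = 2 × 5
gcd(65, 10) = 5.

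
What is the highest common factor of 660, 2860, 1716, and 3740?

44

660 = 2^2 × 3 × 5 × 11
2860 = 2^2 × 5 × 11 × 13
1716 = 2^2 × 3 × 11 × 13
3740 = 2^2 × 5 × 11 × 17
gcd(660, 2860, 1716, 3740) = 2^2 × 11 = 44.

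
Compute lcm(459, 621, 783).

459 = 3^3 × 17
621 = 3^3 × 23
783 = 3^3 × 29
LCM(459, 621, 783) = 3^3 × 17 × 23 × 29 = 306153.

306153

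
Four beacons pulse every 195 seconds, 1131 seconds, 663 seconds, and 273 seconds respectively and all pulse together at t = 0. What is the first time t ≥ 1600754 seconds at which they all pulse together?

Joint pulses occur at multiples of LCM(195, 1131, 663, 273).
195 = 3 × 5 × 13
1131 = 3 × 13 × 29
663 = 3 × 13 × 17
273 = 3 × 7 × 13
LCM(195, 1131, 663, 273) = 3 × 5 × 7 × 13 × 17 × 29 = 672945.
Smallest multiple of 672945 that is ≥ 1600754: ⌈1600754/672945⌉ × 672945 = 3 × 672945 = 2018835.

2018835 seconds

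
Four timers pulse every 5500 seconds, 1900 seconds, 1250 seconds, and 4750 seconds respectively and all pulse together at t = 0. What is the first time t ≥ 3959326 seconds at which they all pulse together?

4180000 seconds

Joint pulses occur at multiples of LCM(5500, 1900, 1250, 4750).
5500 = 2^2 × 5^3 × 11
1900 = 2^2 × 5^2 × 19
1250 = 2 × 5^4
4750 = 2 × 5^3 × 19
LCM(5500, 1900, 1250, 4750) = 2^2 × 5^4 × 11 × 19 = 522500.
Smallest multiple of 522500 that is ≥ 3959326: ⌈3959326/522500⌉ × 522500 = 8 × 522500 = 4180000.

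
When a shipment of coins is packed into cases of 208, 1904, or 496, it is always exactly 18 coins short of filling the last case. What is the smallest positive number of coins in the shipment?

767294

Being 18 short of a full case of size k means N ≡ −18 (mod k), i.e. N + 18 is a multiple of each size.
208 = 2^4 × 13
1904 = 2^4 × 7 × 17
496 = 2^4 × 31
LCM(208, 1904, 496) = 2^4 × 7 × 13 × 17 × 31 = 767312.
Smallest positive N is 767312 − 18 = 767294.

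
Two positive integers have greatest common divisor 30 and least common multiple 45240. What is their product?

For any two positive integers, gcd × lcm = product = 30 × 45240 = 1357200.

1357200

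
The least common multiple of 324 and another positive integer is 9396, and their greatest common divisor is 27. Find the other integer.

gcd × lcm = product of the two integers, so the other integer is (27 × 9396) / 324 = 783.

783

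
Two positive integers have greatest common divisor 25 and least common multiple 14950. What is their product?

For any two positive integers, gcd × lcm = product = 25 × 14950 = 373750.

373750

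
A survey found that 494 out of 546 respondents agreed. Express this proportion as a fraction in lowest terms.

494 = 2 × 13 × 19
546 = 2 × 3 × 7 × 13
gcd(494, 546) = 2 × 13 = 26.
Divide numerator and denominator by 26: 494/546 = 19/21.

19/21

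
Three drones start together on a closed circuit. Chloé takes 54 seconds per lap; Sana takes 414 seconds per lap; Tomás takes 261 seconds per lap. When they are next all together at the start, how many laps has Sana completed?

All finish a whole number of cycles simultaneously at t = LCM of the periods.
54 = 2 × 3^3
414 = 2 × 3^2 × 23
261 = 3^2 × 29
LCM(54, 414, 261) = 2 × 3^3 × 23 × 29 = 36018.
Laps for period 414: 36018 / 414 = 87.

87 laps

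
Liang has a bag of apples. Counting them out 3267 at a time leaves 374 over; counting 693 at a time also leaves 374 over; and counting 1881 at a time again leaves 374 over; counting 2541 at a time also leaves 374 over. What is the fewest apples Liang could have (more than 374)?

434885

N − 374 must be a common multiple of 3267, 693, 1881, and 2541.
3267 = 3^3 × 11^2
693 = 3^2 × 7 × 11
1881 = 3^2 × 11 × 19
2541 = 3 × 7 × 11^2
LCM(3267, 693, 1881, 2541) = 3^3 × 7 × 11^2 × 19 = 434511.
Smallest N > 374 is LCM + 374 = 434511 + 374 = 434885.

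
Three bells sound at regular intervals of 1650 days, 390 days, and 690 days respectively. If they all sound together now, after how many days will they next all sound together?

493350 days

The first simultaneous occurrence is after LCM of the individual periods.
1650 = 2 × 3 × 5^2 × 11
390 = 2 × 3 × 5 × 13
690 = 2 × 3 × 5 × 23
LCM(1650, 390, 690) = 2 × 3 × 5^2 × 11 × 13 × 23 = 493350.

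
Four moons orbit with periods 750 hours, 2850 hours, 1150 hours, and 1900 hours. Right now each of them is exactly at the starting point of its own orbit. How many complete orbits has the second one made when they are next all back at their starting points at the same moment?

230 orbits

All finish a whole number of cycles simultaneously at t = LCM of the periods.
750 = 2 × 3 × 5^3
2850 = 2 × 3 × 5^2 × 19
1150 = 2 × 5^2 × 23
1900 = 2^2 × 5^2 × 19
LCM(750, 2850, 1150, 1900) = 2^2 × 3 × 5^3 × 19 × 23 = 655500.
Orbits for period 2850: 655500 / 2850 = 230.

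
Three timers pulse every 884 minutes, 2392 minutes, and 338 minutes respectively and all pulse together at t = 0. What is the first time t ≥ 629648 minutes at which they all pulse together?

1057264 minutes

Joint pulses occur at multiples of LCM(884, 2392, 338).
884 = 2^2 × 13 × 17
2392 = 2^3 × 13 × 23
338 = 2 × 13^2
LCM(884, 2392, 338) = 2^3 × 13^2 × 17 × 23 = 528632.
Smallest multiple of 528632 that is ≥ 629648: ⌈629648/528632⌉ × 528632 = 2 × 528632 = 1057264.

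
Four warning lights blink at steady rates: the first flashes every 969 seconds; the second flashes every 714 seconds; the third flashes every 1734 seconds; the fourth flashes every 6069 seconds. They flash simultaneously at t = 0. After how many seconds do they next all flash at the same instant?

230622 seconds

We need the least common multiple of the intervals.
969 = 3 × 17 × 19
714 = 2 × 3 × 7 × 17
1734 = 2 × 3 × 17^2
6069 = 3 × 7 × 17^2
LCM(969, 714, 1734, 6069) = 2 × 3 × 7 × 17^2 × 19 = 230622.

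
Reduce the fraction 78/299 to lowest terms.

78 = 2 × 3 × 13
299 = 13 × 23
gcd(78, 299) = 13.
Divide numerator and denominator by 13: 78/299 = 6/23.

6/23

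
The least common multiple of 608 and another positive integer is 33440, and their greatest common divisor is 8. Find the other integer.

gcd × lcm = product of the two integers, so the other integer is (8 × 33440) / 608 = 440.

440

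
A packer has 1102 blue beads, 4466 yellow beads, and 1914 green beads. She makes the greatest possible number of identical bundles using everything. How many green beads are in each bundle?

33

Number of bundles = gcd(1102, 4466, 1914).
1102 = 2 × 19 × 29
4466 = 2 × 7 × 11 × 29
1914 = 2 × 3 × 11 × 29
gcd(1102, 4466, 1914) = 2 × 29 = 58.
green beads per bundle = 1914 / 58 = 33.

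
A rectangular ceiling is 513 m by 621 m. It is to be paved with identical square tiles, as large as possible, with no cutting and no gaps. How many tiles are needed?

437

Tile side = gcd(513, 621).
513 = 3^3 × 19
621 = 3^3 × 23
gcd(513, 621) = 3^3 = 27.
Tiles: (513/27) × (621/27) = 19 × 23 = 437.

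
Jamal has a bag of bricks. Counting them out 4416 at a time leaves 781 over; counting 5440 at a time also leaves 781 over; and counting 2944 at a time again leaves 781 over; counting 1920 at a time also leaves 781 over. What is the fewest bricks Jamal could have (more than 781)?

751501

N − 781 must be a common multiple of 4416, 5440, 2944, and 1920.
4416 = 2^6 × 3 × 23
5440 = 2^6 × 5 × 17
2944 = 2^7 × 23
1920 = 2^7 × 3 × 5
LCM(4416, 5440, 2944, 1920) = 2^7 × 3 × 5 × 17 × 23 = 750720.
Smallest N > 781 is LCM + 781 = 750720 + 781 = 751501.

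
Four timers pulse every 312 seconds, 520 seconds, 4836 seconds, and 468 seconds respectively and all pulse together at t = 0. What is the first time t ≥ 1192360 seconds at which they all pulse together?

Joint pulses occur at multiples of LCM(312, 520, 4836, 468).
312 = 2^3 × 3 × 13
520 = 2^3 × 5 × 13
4836 = 2^2 × 3 × 13 × 31
468 = 2^2 × 3^2 × 13
LCM(312, 520, 4836, 468) = 2^3 × 3^2 × 5 × 13 × 31 = 145080.
Smallest multiple of 145080 that is ≥ 1192360: ⌈1192360/145080⌉ × 145080 = 9 × 145080 = 1305720.

1305720 seconds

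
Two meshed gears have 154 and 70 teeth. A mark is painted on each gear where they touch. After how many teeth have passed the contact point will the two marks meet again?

We need the least common multiple of the intervals.
154 = 2 × 7 × 11
70 = 2 × 5 × 7
LCM(154, 70) = 2 × 5 × 7 × 11 = 770.

770 teeth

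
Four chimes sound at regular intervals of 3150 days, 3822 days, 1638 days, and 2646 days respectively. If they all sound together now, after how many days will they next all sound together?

859950 days

We need the least common multiple of the intervals.
3150 = 2 × 3^2 × 5^2 × 7
3822 = 2 × 3 × 7^2 × 13
1638 = 2 × 3^2 × 7 × 13
2646 = 2 × 3^3 × 7^2
LCM(3150, 3822, 1638, 2646) = 2 × 3^3 × 5^2 × 7^2 × 13 = 859950.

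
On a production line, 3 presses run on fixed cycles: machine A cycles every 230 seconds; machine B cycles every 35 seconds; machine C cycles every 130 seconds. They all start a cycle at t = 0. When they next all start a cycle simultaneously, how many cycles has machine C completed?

161 cycles

They are all back at their starting positions together after one LCM of the periods.
230 = 2 × 5 × 23
35 = 5 × 7
130 = 2 × 5 × 13
LCM(230, 35, 130) = 2 × 5 × 7 × 13 × 23 = 20930.
Cycles for period 130: 20930 / 130 = 161.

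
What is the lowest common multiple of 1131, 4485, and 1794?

260130

1131 = 3 × 13 × 29
4485 = 3 × 5 × 13 × 23
1794 = 2 × 3 × 13 × 23
LCM(1131, 4485, 1794) = 2 × 3 × 5 × 13 × 23 × 29 = 260130.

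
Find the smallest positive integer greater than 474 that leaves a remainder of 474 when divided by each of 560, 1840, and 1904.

N − 474 must be a common multiple of 560, 1840, and 1904.
560 = 2^4 × 5 × 7
1840 = 2^4 × 5 × 23
1904 = 2^4 × 7 × 17
LCM(560, 1840, 1904) = 2^4 × 5 × 7 × 17 × 23 = 218960.
Smallest N > 474 is LCM + 474 = 218960 + 474 = 219434.

219434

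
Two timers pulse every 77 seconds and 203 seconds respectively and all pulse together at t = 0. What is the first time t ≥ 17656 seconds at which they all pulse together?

Joint pulses occur at multiples of LCM(77, 203).
77 = 7 × 11
203 = 7 × 29
LCM(77, 203) = 7 × 11 × 29 = 2233.
Smallest multiple of 2233 that is ≥ 17656: ⌈17656/2233⌉ × 2233 = 8 × 2233 = 17864.

17864 seconds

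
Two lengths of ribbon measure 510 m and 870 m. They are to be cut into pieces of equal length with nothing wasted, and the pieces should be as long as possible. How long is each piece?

The greatest length dividing all of 510 and 870 is their gcd.
510 = 2 × 3 × 5 × 17
870 = 2 × 3 × 5 × 29
gcd(510, 870) = 2 × 3 × 5 = 30.

30 m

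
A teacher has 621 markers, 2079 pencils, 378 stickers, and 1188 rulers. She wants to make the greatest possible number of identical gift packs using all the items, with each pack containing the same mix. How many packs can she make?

27 packs

The pack count must divide each quantity, so the greatest is gcd(621, 2079, 378, 1188).
621 = 3^3 × 23
2079 = 3^3 × 7 × 11
378 = 2 × 3^3 × 7
1188 = 2^2 × 3^3 × 11
gcd(621, 2079, 378, 1188) = 3^3 = 27.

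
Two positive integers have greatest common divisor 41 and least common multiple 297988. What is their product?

12217508

For any two positive integers, gcd × lcm = product = 41 × 297988 = 12217508.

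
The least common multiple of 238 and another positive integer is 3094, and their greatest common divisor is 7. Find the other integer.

91

gcd × lcm = product of the two integers, so the other integer is (7 × 3094) / 238 = 91.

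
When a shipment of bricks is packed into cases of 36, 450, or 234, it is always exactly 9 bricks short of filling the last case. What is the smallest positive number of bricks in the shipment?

Being 9 short of a full case of size k means N ≡ −9 (mod k), i.e. N + 9 is a multiple of each size.
36 = 2^2 × 3^2
450 = 2 × 3^2 × 5^2
234 = 2 × 3^2 × 13
LCM(36, 450, 234) = 2^2 × 3^2 × 5^2 × 13 = 11700.
Smallest positive N is 11700 − 9 = 11691.

11691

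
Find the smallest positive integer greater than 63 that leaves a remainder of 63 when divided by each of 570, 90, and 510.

N − 63 must be a common multiple of 570, 90, and 510.
570 = 2 × 3 × 5 × 19
90 = 2 × 3^2 × 5
510 = 2 × 3 × 5 × 17
LCM(570, 90, 510) = 2 × 3^2 × 5 × 17 × 19 = 29070.
Smallest N > 63 is LCM + 63 = 29070 + 63 = 29133.

29133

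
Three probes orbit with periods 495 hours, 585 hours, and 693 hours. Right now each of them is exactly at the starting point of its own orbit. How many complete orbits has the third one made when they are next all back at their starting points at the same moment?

All finish a whole number of cycles simultaneously at t = LCM of the periods.
495 = 3^2 × 5 × 11
585 = 3^2 × 5 × 13
693 = 3^2 × 7 × 11
LCM(495, 585, 693) = 3^2 × 5 × 7 × 11 × 13 = 45045.
Orbits for period 693: 45045 / 693 = 65.

65 orbits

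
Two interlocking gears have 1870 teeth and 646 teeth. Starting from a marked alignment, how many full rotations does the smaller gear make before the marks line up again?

55 rotations

All finish a whole number of cycles simultaneously at t = LCM of the periods.
1870 = 2 × 5 × 11 × 17
646 = 2 × 17 × 19
LCM(1870, 646) = 2 × 5 × 11 × 17 × 19 = 35530.
Rotations for period 646: 35530 / 646 = 55.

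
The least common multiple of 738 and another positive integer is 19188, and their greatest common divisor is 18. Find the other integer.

gcd × lcm = product of the two integers, so the other integer is (18 × 19188) / 738 = 468.

468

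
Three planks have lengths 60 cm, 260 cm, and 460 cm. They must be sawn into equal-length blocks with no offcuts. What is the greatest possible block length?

The block length must divide every plank, so the greatest is gcd(60, 260, 460).
60 = 2^2 × 3 × 5
260 = 2^2 × 5 × 13
460 = 2^2 × 5 × 23
gcd(60, 260, 460) = 2^2 × 5 = 20.

20 cm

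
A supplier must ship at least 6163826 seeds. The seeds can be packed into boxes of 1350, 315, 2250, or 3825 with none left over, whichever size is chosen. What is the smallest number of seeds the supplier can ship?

The number of seeds must be a common multiple of 1350, 315, 2250, and 3825, so a multiple of their LCM.
1350 = 2 × 3^3 × 5^2
315 = 3^2 × 5 × 7
2250 = 2 × 3^2 × 5^3
3825 = 3^2 × 5^2 × 17
LCM(1350, 315, 2250, 3825) = 2 × 3^3 × 5^3 × 7 × 17 = 803250.
Smallest multiple of 803250 that is ≥ 6163826: ⌈6163826/803250⌉ × 803250 = 8 × 803250 = 6426000.

6426000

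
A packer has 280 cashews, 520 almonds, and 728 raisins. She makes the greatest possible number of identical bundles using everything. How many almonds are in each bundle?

Number of bundles = gcd(280, 520, 728).
280 = 2^3 × 5 × 7
520 = 2^3 × 5 × 13
728 = 2^3 × 7 × 13
gcd(280, 520, 728) = 2^3 = 8.
almonds per bundle = 520 / 8 = 65.

65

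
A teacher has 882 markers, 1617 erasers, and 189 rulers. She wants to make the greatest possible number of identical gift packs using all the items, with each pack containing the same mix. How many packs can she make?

21 packs

The pack count must divide each quantity, so the greatest is gcd(882, 1617, 189).
882 = 2 × 3^2 × 7^2
1617 = 3 × 7^2 × 11
189 = 3^3 × 7
gcd(882, 1617, 189) = 3 × 7 = 21.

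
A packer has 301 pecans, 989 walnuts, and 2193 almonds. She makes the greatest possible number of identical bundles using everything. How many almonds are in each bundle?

51

Number of bundles = gcd(301, 989, 2193).
301 = 7 × 43
989 = 23 × 43
2193 = 3 × 17 × 43
gcd(301, 989, 2193) = 43.
almonds per bundle = 2193 / 43 = 51.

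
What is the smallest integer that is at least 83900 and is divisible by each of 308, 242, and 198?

The integer must be a common multiple of 308, 242, and 198, so a multiple of their LCM.
308 = 2^2 × 7 × 11
242 = 2 × 11^2
198 = 2 × 3^2 × 11
LCM(308, 242, 198) = 2^2 × 3^2 × 7 × 11^2 = 30492.
Smallest multiple of 30492 that is ≥ 83900: ⌈83900/30492⌉ × 30492 = 3 × 30492 = 91476.

91476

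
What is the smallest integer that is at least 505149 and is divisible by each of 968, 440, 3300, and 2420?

508200

The integer must be a common multiple of 968, 440, 3300, and 2420, so a multiple of their LCM.
968 = 2^3 × 11^2
440 = 2^3 × 5 × 11
3300 = 2^2 × 3 × 5^2 × 11
2420 = 2^2 × 5 × 11^2
LCM(968, 440, 3300, 2420) = 2^3 × 3 × 5^2 × 11^2 = 72600.
Smallest multiple of 72600 that is ≥ 505149: ⌈505149/72600⌉ × 72600 = 7 × 72600 = 508200.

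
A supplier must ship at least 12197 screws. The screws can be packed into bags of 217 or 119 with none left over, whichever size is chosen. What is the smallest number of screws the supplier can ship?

The number of screws must be a common multiple of 217 and 119, so a multiple of their LCM.
217 = 7 × 31
119 = 7 × 17
LCM(217, 119) = 7 × 17 × 31 = 3689.
Smallest multiple of 3689 that is ≥ 12197: ⌈12197/3689⌉ × 3689 = 4 × 3689 = 14756.

14756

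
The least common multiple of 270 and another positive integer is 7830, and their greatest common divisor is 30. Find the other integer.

870

gcd × lcm = product of the two integers, so the other integer is (30 × 7830) / 270 = 870.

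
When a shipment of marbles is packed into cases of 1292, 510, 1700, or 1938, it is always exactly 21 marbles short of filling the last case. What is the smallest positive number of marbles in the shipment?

96879

Being 21 short of a full case of size k means N ≡ −21 (mod k), i.e. N + 21 is a multiple of each size.
1292 = 2^2 × 17 × 19
510 = 2 × 3 × 5 × 17
1700 = 2^2 × 5^2 × 17
1938 = 2 × 3 × 17 × 19
LCM(1292, 510, 1700, 1938) = 2^2 × 3 × 5^2 × 17 × 19 = 96900.
Smallest positive N is 96900 − 21 = 96879.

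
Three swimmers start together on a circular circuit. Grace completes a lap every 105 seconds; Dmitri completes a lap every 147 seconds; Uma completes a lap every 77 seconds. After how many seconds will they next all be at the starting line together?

8085 seconds

We need the least common multiple of the intervals.
105 = 3 × 5 × 7
147 = 3 × 7^2
77 = 7 × 11
LCM(105, 147, 77) = 3 × 5 × 7^2 × 11 = 8085.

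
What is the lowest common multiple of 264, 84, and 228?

264 = 2^3 × 3 × 11
84 = 2^2 × 3 × 7
228 = 2^2 × 3 × 19
LCM(264, 84, 228) = 2^3 × 3 × 7 × 11 × 19 = 35112.

35112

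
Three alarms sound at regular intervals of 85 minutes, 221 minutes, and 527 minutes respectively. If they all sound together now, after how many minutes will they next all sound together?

They coincide at every common multiple of the periods; the first is the LCM.
85 = 5 × 17
221 = 13 × 17
527 = 17 × 31
LCM(85, 221, 527) = 5 × 13 × 17 × 31 = 34255.

34255 minutes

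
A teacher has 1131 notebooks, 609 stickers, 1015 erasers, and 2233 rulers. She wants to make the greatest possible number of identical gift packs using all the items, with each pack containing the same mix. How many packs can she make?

The pack count must divide each quantity, so the greatest is gcd(1131, 609, 1015, 2233).
1131 = 3 × 13 × 29
609 = 3 × 7 × 29
1015 = 5 × 7 × 29
2233 = 7 × 11 × 29
gcd(1131, 609, 1015, 2233) = 29.

29 packs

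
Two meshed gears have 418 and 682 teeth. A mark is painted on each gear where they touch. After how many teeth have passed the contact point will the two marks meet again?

The first simultaneous occurrence is after LCM of the individual periods.
418 = 2 × 11 × 19
682 = 2 × 11 × 31
LCM(418, 682) = 2 × 11 × 19 × 31 = 12958.

12958 teeth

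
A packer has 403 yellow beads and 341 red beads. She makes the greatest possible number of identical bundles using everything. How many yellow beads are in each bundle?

Number of bundles = gcd(403, 341).
403 = 13 × 31
341 = 11 × 31
gcd(403, 341) = 31.
yellow beads per bundle = 403 / 31 = 13.

13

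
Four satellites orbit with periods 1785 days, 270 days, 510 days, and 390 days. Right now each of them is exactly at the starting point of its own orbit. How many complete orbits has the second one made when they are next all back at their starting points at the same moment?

1547 orbits

The first common completion time is the LCM of the periods.
1785 = 3 × 5 × 7 × 17
270 = 2 × 3^3 × 5
510 = 2 × 3 × 5 × 17
390 = 2 × 3 × 5 × 13
LCM(1785, 270, 510, 390) = 2 × 3^3 × 5 × 7 × 13 × 17 = 417690.
Orbits for period 270: 417690 / 270 = 1547.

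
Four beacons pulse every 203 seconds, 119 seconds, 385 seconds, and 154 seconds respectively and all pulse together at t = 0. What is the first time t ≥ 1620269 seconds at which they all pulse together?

1898050 seconds

Joint pulses occur at multiples of LCM(203, 119, 385, 154).
203 = 7 × 29
119 = 7 × 17
385 = 5 × 7 × 11
154 = 2 × 7 × 11
LCM(203, 119, 385, 154) = 2 × 5 × 7 × 11 × 17 × 29 = 379610.
Smallest multiple of 379610 that is ≥ 1620269: ⌈1620269/379610⌉ × 379610 = 5 × 379610 = 1898050.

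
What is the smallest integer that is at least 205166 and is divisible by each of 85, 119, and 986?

The integer must be a common multiple of 85, 119, and 986, so a multiple of their LCM.
85 = 5 × 17
119 = 7 × 17
986 = 2 × 17 × 29
LCM(85, 119, 986) = 2 × 5 × 7 × 17 × 29 = 34510.
Smallest multiple of 34510 that is ≥ 205166: ⌈205166/34510⌉ × 34510 = 6 × 34510 = 207060.

207060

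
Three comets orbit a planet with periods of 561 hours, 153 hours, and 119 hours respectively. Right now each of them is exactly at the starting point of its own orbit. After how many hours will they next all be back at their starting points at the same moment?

11781 hours

We need the least common multiple of the intervals.
561 = 3 × 11 × 17
153 = 3^2 × 17
119 = 7 × 17
LCM(561, 153, 119) = 3^2 × 7 × 11 × 17 = 11781.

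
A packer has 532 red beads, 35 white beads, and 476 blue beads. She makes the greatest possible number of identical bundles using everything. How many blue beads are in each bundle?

Number of bundles = gcd(532, 35, 476).
532 = 2^2 × 7 × 19
35 = 5 × 7
476 = 2^2 × 7 × 17
gcd(532, 35, 476) = 7.
blue beads per bundle = 476 / 7 = 68.

68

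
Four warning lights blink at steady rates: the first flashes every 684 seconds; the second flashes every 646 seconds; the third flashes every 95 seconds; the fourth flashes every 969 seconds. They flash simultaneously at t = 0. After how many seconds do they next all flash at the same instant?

We need the least common multiple of the intervals.
684 = 2^2 × 3^2 × 19
646 = 2 × 17 × 19
95 = 5 × 19
969 = 3 × 17 × 19
LCM(684, 646, 95, 969) = 2^2 × 3^2 × 5 × 17 × 19 = 58140.

58140 seconds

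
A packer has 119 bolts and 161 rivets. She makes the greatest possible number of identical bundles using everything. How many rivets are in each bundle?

23

Number of bundles = gcd(119, 161).
119 = 7 × 17
161 = 7 × 23
gcd(119, 161) = 7.
rivets per bundle = 161 / 7 = 23.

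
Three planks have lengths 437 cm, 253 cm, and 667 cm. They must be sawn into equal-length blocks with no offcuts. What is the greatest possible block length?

23 cm

The block length must divide every plank, so the greatest is gcd(437, 253, 667).
437 = 19 × 23
253 = 11 × 23
667 = 23 × 29
gcd(437, 253, 667) = 23.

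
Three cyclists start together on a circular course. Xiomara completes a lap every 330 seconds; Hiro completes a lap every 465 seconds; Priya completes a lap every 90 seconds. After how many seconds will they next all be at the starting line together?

30690 seconds

The first simultaneous occurrence is after LCM of the individual periods.
330 = 2 × 3 × 5 × 11
465 = 3 × 5 × 31
90 = 2 × 3^2 × 5
LCM(330, 465, 90) = 2 × 3^2 × 5 × 11 × 31 = 30690.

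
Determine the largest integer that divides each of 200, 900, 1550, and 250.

200 = 2^3 × 5^2
900 = 2^2 × 3^2 × 5^2
1550 = 2 × 5^2 × 31
250 = 2 × 5^3
gcd(200, 900, 1550, 250) = 2 × 5^2 = 50.

50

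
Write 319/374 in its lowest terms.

319 = 11 × 29
374 = 2 × 11 × 17
gcd(319, 374) = 11.
Divide numerator and denominator by 11: 319/374 = 29/34.

29/34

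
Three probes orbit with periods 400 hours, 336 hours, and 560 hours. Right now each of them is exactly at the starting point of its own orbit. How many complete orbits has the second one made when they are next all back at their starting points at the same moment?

They are all back at their starting positions together after one LCM of the periods.
400 = 2^4 × 5^2
336 = 2^4 × 3 × 7
560 = 2^4 × 5 × 7
LCM(400, 336, 560) = 2^4 × 3 × 5^2 × 7 = 8400.
Orbits for period 336: 8400 / 336 = 25.

25 orbits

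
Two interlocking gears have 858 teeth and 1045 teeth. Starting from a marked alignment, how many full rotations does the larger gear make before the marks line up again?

78 rotations

All finish a whole number of cycles simultaneously at t = LCM of the periods.
858 = 2 × 3 × 11 × 13
1045 = 5 × 11 × 19
LCM(858, 1045) = 2 × 3 × 5 × 11 × 13 × 19 = 81510.
Rotations for period 1045: 81510 / 1045 = 78.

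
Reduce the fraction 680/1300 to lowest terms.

34/65

680 = 2^3 × 5 × 17
1300 = 2^2 × 5^2 × 13
gcd(680, 1300) = 2^2 × 5 = 20.
Divide numerator and denominator by 20: 680/1300 = 34/65.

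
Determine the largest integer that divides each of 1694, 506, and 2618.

1694 = 2 × 7 × 11^2
506 = 2 × 11 × 23
2618 = 2 × 7 × 11 × 17
gcd(1694, 506, 2618) = 2 × 11 = 22.

22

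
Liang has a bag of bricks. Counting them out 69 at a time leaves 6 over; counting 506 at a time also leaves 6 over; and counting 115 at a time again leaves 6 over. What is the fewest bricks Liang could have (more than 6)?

N − 6 must be a common multiple of 69, 506, and 115.
69 = 3 × 23
506 = 2 × 11 × 23
115 = 5 × 23
LCM(69, 506, 115) = 2 × 3 × 5 × 11 × 23 = 7590.
Smallest N > 6 is LCM + 6 = 7590 + 6 = 7596.

7596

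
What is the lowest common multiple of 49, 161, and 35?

49 = 7^2
161 = 7 × 23
35 = 5 × 7
LCM(49, 161, 35) = 5 × 7^2 × 23 = 5635.

5635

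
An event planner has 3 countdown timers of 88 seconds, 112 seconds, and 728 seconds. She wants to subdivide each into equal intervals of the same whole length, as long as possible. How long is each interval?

The interval must divide each timer length; the longest such is the gcd.
88 = 2^3 × 11
112 = 2^4 × 7
728 = 2^3 × 7 × 13
gcd(88, 112, 728) = 2^3 = 8.

8 seconds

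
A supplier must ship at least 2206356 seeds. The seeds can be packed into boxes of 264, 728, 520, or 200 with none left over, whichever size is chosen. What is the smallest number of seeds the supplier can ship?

2402400

The number of seeds must be a common multiple of 264, 728, 520, and 200, so a multiple of their LCM.
264 = 2^3 × 3 × 11
728 = 2^3 × 7 × 13
520 = 2^3 × 5 × 13
200 = 2^3 × 5^2
LCM(264, 728, 520, 200) = 2^3 × 3 × 5^2 × 7 × 11 × 13 = 600600.
Smallest multiple of 600600 that is ≥ 2206356: ⌈2206356/600600⌉ × 600600 = 4 × 600600 = 2402400.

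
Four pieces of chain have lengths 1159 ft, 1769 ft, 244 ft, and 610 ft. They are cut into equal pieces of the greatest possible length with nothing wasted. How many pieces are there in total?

62

Piece length = gcd(1159, 1769, 244, 610).
1159 = 19 × 61
1769 = 29 × 61
244 = 2^2 × 61
610 = 2 × 5 × 61
gcd(1159, 1769, 244, 610) = 61.
Total pieces = 1159/61 + 1769/61 + 244/61 + 610/61 = 19 + 29 + 4 + 10 = 62.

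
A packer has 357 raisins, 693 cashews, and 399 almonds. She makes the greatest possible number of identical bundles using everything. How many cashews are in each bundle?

Number of bundles = gcd(357, 693, 399).
357 = 3 × 7 × 17
693 = 3^2 × 7 × 11
399 = 3 × 7 × 19
gcd(357, 693, 399) = 3 × 7 = 21.
cashews per bundle = 693 / 21 = 33.

33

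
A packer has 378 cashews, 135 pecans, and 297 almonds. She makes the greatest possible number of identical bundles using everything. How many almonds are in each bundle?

11

Number of bundles = gcd(378, 135, 297).
378 = 2 × 3^3 × 7
135 = 3^3 × 5
297 = 3^3 × 11
gcd(378, 135, 297) = 3^3 = 27.
almonds per bundle = 297 / 27 = 11.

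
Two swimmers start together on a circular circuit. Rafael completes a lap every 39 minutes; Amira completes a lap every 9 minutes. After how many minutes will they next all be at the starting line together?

117 minutes

We need the least common multiple of the intervals.
39 = 3 × 13
9 = 3^2
LCM(39, 9) = 3^2 × 13 = 117.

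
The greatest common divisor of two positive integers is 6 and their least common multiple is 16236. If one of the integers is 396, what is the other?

For two integers, gcd × lcm = product, so the other is (6 × 16236) / 396 = 97416 / 396 = 246.

246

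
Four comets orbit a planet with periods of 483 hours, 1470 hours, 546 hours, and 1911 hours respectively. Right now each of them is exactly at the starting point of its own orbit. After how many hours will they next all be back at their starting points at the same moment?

439530 hours

They coincide at every common multiple of the periods; the first is the LCM.
483 = 3 × 7 × 23
1470 = 2 × 3 × 5 × 7^2
546 = 2 × 3 × 7 × 13
1911 = 3 × 7^2 × 13
LCM(483, 1470, 546, 1911) = 2 × 3 × 5 × 7^2 × 13 × 23 = 439530.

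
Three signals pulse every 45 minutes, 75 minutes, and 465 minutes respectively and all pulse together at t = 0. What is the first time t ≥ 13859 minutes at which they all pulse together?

Joint pulses occur at multiples of LCM(45, 75, 465).
45 = 3^2 × 5
75 = 3 × 5^2
465 = 3 × 5 × 31
LCM(45, 75, 465) = 3^2 × 5^2 × 31 = 6975.
Smallest multiple of 6975 that is ≥ 13859: ⌈13859/6975⌉ × 6975 = 2 × 6975 = 13950.

13950 minutes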